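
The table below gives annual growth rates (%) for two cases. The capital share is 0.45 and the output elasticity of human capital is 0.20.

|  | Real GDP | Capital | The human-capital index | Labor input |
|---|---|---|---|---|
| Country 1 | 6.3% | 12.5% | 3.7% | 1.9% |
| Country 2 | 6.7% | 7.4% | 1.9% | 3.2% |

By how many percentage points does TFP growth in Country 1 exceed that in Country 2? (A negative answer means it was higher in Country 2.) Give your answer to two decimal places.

-2.60 percentage points

Labor's share = 1 − 0.45 − 0.2 = 0.35.
Country 1: TFP = 6.3 − 5.625 − 0.74 − 0.665 = -0.73%.
Country 2: TFP = 6.7 − 3.33 − 0.38 − 1.12 = 1.87%.
Difference = -0.73 − (1.87) = -2.6 pp.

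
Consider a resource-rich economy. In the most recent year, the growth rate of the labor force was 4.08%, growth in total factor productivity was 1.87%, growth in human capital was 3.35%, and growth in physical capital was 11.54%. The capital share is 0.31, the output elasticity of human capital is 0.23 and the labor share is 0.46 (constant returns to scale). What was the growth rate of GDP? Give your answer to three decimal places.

8.095%

Labor's share = 1 − 0.31 − 0.23 = 0.46.
Physical capital: 0.31 × 11.54 = 3.5774 pp.
Human capital: 0.23 × 3.35 = 0.7705 pp.
The labor force: 0.46 × 4.08 = 1.8768 pp.
Output growth = 1.87 + 6.2247 = 8.0947%.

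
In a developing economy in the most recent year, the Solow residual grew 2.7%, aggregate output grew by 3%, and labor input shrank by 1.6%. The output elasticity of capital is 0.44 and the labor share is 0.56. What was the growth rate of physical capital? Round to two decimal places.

Labor's share = 1 − 0.44 = 0.56.
gY = gA + 0.56×(-1.6) + 0.44×g.
0.44×g = 3 − 2.7 + 0.896 = 1.196.
g = 1.196 / 0.44 = 2.7182%.

2.72%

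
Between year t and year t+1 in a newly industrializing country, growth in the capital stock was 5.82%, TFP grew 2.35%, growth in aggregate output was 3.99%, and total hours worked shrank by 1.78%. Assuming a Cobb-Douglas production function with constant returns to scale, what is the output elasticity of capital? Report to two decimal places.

0.45

gY = gA + α·gK + (1−α)·gL, so gY − gA − gL = α(gK − gL).
3.99 − 2.35 + 1.78 = α × (5.82 − (-1.78)).
3.42 = 7.6 α, so α = 0.45.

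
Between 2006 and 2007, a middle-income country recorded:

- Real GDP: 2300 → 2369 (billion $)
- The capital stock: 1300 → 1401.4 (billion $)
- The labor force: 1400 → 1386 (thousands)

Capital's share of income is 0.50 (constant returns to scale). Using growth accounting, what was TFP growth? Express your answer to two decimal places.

-0.40%

Real GDP growth = (2369 − 2300) / 2300 = 3%.
The capital stock growth = (1401.4 − 1300) / 1300 = 7.8%.
The labor force growth = (1386 − 1400) / 1400 = -1%.
Labor's share = 1 − 0.5 = 0.5.
The capital stock: 0.5 × 7.8 = 3.9 pp.
The labor force: 0.5 × (-1) = -0.5 pp.
TFP growth = 3 − 3.4 = -0.4%.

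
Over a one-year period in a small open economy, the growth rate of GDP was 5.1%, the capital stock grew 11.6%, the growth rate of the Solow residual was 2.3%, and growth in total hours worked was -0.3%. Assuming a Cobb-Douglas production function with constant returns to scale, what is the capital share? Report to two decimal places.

α = 0.26

gY = gA + α·gK + (1−α)·gL, so gY − gA − gL = α(gK − gL).
5.1 − 2.3 + 0.3 = α × (11.6 − (-0.3)).
3.1 = 11.9 α, so α = 0.2605.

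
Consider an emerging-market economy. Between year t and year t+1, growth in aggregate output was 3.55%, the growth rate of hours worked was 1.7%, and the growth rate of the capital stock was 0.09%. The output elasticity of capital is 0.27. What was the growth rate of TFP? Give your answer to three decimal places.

Labor's share = 1 − 0.27 = 0.73.
The capital stock: 0.27 × 0.09 = 0.0243 pp.
Hours worked: 0.73 × 1.7 = 1.241 pp.
TFP growth = 3.55 − 1.2653 = 2.2847%.

TFP grew 2.285%.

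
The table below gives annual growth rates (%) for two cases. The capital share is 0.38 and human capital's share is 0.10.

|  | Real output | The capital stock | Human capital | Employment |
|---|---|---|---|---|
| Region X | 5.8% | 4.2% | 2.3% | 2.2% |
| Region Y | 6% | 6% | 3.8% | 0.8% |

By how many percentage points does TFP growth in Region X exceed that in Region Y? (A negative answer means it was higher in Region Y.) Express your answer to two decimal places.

-0.09 percentage points

Labor's share = 1 − 0.38 − 0.1 = 0.52.
Region X: TFP = 5.8 − 1.596 − 0.23 − 1.144 = 2.83%.
Region Y: TFP = 6 − 2.28 − 0.38 − 0.416 = 2.924%.
Difference = 2.83 − (2.924) = -0.094 pp.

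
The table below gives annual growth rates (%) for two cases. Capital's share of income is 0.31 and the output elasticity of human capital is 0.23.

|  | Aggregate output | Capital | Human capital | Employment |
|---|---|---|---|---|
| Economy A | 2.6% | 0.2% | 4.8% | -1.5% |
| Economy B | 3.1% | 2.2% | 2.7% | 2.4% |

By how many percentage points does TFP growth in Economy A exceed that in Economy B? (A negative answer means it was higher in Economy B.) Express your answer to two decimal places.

Labor's share = 1 − 0.31 − 0.23 = 0.46.
Economy A: TFP = 2.6 − 0.062 − 1.104 + 0.69 = 2.124%.
Economy B: TFP = 3.1 − 0.682 − 0.621 − 1.104 = 0.693%.
Difference = 2.124 − (0.693) = 1.431 pp.

1.43 percentage points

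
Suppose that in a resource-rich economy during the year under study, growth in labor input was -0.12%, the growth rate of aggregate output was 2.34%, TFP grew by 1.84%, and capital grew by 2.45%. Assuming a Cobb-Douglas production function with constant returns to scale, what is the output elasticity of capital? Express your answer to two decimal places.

gY = gA + α·gK + (1−α)·gL, so gY − gA − gL = α(gK − gL).
2.34 − 1.84 + 0.12 = α × (2.45 − (-0.12)).
0.62 = 2.57 α, so α = 0.2412.

The output elasticity of capital is 0.24.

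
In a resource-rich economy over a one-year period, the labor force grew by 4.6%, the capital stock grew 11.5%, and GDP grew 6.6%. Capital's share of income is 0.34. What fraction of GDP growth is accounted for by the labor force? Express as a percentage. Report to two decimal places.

46.00%

Labor's share = 1 − 0.34 = 0.66.
The labor force contributed 0.66 × 4.6 = 3.036 pp.
Share of growth = 3.036 / 6.6 × 100 = 46%.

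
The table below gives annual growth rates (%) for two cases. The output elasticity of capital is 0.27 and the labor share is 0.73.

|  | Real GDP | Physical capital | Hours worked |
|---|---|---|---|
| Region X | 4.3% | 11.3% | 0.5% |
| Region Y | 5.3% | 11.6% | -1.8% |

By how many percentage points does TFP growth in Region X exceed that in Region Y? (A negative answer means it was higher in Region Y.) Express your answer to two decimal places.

-2.60 percentage points

Labor's share = 1 − 0.27 = 0.73.
Region X: TFP = 4.3 − 3.051 − 0.365 = 0.884%.
Region Y: TFP = 5.3 − 3.132 + 1.314 = 3.482%.
Difference = 0.884 − (3.482) = -2.598 pp.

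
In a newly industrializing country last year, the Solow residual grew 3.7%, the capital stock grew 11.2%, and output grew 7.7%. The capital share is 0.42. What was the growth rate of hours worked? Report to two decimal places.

Labor's share = 1 − 0.42 = 0.58.
gY = gA + 0.42×11.2 + 0.58×g.
0.58×g = 7.7 − 3.7 − 4.704 = -0.704.
g = -0.704 / 0.58 = -1.2138%.

-1.21%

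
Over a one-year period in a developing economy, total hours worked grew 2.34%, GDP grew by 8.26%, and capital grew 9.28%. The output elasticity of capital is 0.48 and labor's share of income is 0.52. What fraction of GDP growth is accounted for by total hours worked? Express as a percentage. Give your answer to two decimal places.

Labor's share = 1 − 0.48 = 0.52.
Total hours worked contributed 0.52 × 2.34 = 1.2168 pp.
Share of growth = 1.2168 / 8.26 × 100 = 14.7312%.

Total hours worked accounted for 14.73% of growth.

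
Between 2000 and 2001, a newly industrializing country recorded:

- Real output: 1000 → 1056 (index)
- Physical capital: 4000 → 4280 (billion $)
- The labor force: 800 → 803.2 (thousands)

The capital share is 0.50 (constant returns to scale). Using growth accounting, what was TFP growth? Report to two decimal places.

Real output growth = (1056 − 1000) / 1000 = 5.6%.
Physical capital growth = (4280 − 4000) / 4000 = 7%.
The labor force growth = (803.2 − 800) / 800 = 0.4%.
Labor's share = 1 − 0.5 = 0.5.
Physical capital: 0.5 × 7 = 3.5 pp.
The labor force: 0.5 × 0.4 = 0.2 pp.
TFP growth = 5.6 − 3.7 = 1.9%.

TFP growth was 1.90%.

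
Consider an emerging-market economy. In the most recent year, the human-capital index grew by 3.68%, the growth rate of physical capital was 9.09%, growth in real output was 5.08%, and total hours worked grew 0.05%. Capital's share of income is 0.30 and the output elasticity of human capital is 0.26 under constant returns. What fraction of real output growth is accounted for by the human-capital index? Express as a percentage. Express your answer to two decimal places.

The human-capital index accounted for 18.83% of growth.

The human-capital index contributed 0.26 × 3.68 = 0.9568 pp.
Share of growth = 0.9568 / 5.08 × 100 = 18.8346%.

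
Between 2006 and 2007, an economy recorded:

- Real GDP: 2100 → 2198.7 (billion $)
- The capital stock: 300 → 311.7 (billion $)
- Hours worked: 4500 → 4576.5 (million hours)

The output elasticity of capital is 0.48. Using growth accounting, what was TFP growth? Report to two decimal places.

Real GDP growth = (2198.7 − 2100) / 2100 = 4.7%.
The capital stock growth = (311.7 − 300) / 300 = 3.9%.
Hours worked growth = (4576.5 − 4500) / 4500 = 1.7%.
Labor's share = 1 − 0.48 = 0.52.
The capital stock: 0.48 × 3.9 = 1.872 pp.
Hours worked: 0.52 × 1.7 = 0.884 pp.
TFP growth = 4.7 − 2.756 = 1.944%.

1.94%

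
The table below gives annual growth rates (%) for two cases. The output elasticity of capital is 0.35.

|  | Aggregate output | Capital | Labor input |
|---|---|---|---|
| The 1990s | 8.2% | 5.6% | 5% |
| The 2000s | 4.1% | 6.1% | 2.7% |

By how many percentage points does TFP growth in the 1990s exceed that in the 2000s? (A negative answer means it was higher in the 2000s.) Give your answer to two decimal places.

2.78 percentage points

Labor's share = 1 − 0.35 = 0.65.
The 1990s: TFP = 8.2 − 1.96 − 3.25 = 2.99%.
The 2000s: TFP = 4.1 − 2.135 − 1.755 = 0.21%.
Difference = 2.99 − (0.21) = 2.78 pp.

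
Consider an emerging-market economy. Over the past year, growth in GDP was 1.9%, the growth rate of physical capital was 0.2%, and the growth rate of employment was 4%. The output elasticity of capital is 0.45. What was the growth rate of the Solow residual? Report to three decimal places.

Labor's share = 1 − 0.45 = 0.55.
Physical capital: 0.45 × 0.2 = 0.09 pp.
Employment: 0.55 × 4 = 2.2 pp.
TFP growth = 1.9 − 2.29 = -0.39%.

-0.390%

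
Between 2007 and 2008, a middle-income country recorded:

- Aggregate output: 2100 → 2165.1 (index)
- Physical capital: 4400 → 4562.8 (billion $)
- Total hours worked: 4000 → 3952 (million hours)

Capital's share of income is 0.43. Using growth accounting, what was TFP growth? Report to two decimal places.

2.19%

Aggregate output growth = (2165.1 − 2100) / 2100 = 3.1%.
Physical capital growth = (4562.8 − 4400) / 4400 = 3.7%.
Total hours worked growth = (3952 − 4000) / 4000 = -1.2%.
Labor's share = 1 − 0.43 = 0.57.
Physical capital: 0.43 × 3.7 = 1.591 pp.
Total hours worked: 0.57 × (-1.2) = -0.684 pp.
TFP growth = 3.1 − 0.907 = 2.193%.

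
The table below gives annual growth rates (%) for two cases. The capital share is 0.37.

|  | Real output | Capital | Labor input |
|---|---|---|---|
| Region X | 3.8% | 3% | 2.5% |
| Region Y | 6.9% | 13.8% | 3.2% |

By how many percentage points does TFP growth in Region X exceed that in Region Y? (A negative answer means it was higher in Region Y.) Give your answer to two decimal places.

1.34 percentage points

Labor's share = 1 − 0.37 = 0.63.
Region X: TFP = 3.8 − 1.11 − 1.575 = 1.115%.
Region Y: TFP = 6.9 − 5.106 − 2.016 = -0.222%.
Difference = 1.115 − (-0.222) = 1.337 pp.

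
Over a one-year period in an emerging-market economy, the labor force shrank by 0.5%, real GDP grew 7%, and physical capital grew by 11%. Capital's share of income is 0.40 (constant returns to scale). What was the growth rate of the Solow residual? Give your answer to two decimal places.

Labor's share = 1 − 0.4 = 0.6.
Physical capital: 0.4 × 11 = 4.4 pp.
The labor force: 0.6 × (-0.5) = -0.3 pp.
TFP growth = 7 − 4.1 = 2.9%.

The Solow residual grew 2.90%.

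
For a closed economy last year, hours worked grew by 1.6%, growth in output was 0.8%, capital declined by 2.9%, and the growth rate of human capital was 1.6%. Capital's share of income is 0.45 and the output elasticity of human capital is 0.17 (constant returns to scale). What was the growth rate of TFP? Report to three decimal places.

TFP grew 1.225%.

Labor's share = 1 − 0.45 − 0.17 = 0.38.
Capital: 0.45 × (-2.9) = -1.305 pp.
Human capital: 0.17 × 1.6 = 0.272 pp.
Hours worked: 0.38 × 1.6 = 0.608 pp.
TFP growth = 0.8 + 0.425 = 1.225%.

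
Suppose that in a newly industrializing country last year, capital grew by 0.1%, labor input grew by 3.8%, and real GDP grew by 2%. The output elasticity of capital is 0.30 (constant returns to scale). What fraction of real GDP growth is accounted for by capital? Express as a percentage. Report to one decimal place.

Capital contributed 0.3 × 0.1 = 0.03 pp.
Share of growth = 0.03 / 2 × 100 = 1.5%.

1.5%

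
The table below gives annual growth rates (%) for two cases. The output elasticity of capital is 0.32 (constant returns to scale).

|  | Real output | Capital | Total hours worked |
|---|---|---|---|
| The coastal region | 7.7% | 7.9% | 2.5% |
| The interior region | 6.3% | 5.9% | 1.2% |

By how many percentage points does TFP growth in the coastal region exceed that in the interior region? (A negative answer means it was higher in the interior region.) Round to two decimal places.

-0.12 percentage points

Labor's share = 1 − 0.32 = 0.68.
The coastal region: TFP = 7.7 − 2.528 − 1.7 = 3.472%.
The interior region: TFP = 6.3 − 1.888 − 0.816 = 3.596%.
Difference = 3.472 − (3.596) = -0.124 pp.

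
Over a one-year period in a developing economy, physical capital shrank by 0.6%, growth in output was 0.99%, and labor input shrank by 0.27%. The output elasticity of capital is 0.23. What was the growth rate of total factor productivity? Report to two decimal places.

1.34%

Labor's share = 1 − 0.23 = 0.77.
Physical capital: 0.23 × (-0.6) = -0.138 pp.
Labor input: 0.77 × (-0.27) = -0.2079 pp.
TFP growth = 0.99 + 0.3459 = 1.3359%.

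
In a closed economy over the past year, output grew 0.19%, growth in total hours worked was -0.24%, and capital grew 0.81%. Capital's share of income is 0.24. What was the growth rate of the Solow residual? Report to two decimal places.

Labor's share = 1 − 0.24 = 0.76.
Capital: 0.24 × 0.81 = 0.1944 pp.
Total hours worked: 0.76 × (-0.24) = -0.1824 pp.
TFP growth = 0.19 − 0.012 = 0.178%.

0.18%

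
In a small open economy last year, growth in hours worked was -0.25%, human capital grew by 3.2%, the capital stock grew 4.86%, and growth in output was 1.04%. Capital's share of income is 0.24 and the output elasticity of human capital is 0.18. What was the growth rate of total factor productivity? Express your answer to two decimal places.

Labor's share = 1 − 0.24 − 0.18 = 0.58.
The capital stock: 0.24 × 4.86 = 1.1664 pp.
Human capital: 0.18 × 3.2 = 0.576 pp.
Hours worked: 0.58 × (-0.25) = -0.145 pp.
TFP growth = 1.04 − 1.5974 = -0.5574%.

-0.56%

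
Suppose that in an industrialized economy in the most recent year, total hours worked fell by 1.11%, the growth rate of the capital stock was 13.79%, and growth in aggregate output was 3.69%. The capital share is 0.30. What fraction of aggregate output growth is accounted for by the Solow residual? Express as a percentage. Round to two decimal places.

Labor's share = 1 − 0.3 = 0.7.
The capital stock: 0.3 × 13.79 = 4.137 pp.
Total hours worked: 0.7 × (-1.11) = -0.777 pp.
TFP growth = 3.69 − 3.36 = 0.33%.
TFP share of growth = 0.33 / 3.69 × 100 = 8.9431%.

8.94%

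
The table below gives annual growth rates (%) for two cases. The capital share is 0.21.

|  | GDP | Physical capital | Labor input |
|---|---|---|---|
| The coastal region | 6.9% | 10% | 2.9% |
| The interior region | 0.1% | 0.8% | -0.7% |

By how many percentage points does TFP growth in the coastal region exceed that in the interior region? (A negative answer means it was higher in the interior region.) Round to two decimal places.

Labor's share = 1 − 0.21 = 0.79.
The coastal region: TFP = 6.9 − 2.1 − 2.291 = 2.509%.
The interior region: TFP = 0.1 − 0.168 + 0.553 = 0.485%.
Difference = 2.509 − (0.485) = 2.024 pp.

2.02 percentage points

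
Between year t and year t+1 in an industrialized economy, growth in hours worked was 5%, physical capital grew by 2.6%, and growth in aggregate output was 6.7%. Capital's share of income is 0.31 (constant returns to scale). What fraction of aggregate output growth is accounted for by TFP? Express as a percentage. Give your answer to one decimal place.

36.5%

Labor's share = 1 − 0.31 = 0.69.
Physical capital: 0.31 × 2.6 = 0.806 pp.
Hours worked: 0.69 × 5 = 3.45 pp.
TFP growth = 6.7 − 4.256 = 2.444%.
TFP share of growth = 2.444 / 6.7 × 100 = 36.478%.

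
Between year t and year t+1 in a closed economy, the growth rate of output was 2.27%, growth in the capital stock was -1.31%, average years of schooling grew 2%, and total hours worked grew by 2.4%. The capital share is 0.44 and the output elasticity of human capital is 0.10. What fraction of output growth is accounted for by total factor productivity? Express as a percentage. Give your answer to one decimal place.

67.9%

Labor's share = 1 − 0.44 − 0.1 = 0.46.
The capital stock: 0.44 × (-1.31) = -0.5764 pp.
Average years of schooling: 0.1 × 2 = 0.2 pp.
Total hours worked: 0.46 × 2.4 = 1.104 pp.
TFP growth = 2.27 − 0.7276 = 1.5424%.
TFP share of growth = 1.5424 / 2.27 × 100 = 67.947%.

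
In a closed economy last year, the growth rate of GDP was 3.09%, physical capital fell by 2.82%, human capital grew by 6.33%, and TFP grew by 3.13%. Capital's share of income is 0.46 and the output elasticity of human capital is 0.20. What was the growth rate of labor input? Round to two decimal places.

Labor's share = 1 − 0.46 − 0.2 = 0.34.
gY = gA + 0.46×(-2.82) + 0.2×6.33 + 0.34×g.
0.34×g = 3.09 − 3.13 + 0.0312 = -0.0088.
g = -0.0088 / 0.34 = -0.0259%.

-0.03%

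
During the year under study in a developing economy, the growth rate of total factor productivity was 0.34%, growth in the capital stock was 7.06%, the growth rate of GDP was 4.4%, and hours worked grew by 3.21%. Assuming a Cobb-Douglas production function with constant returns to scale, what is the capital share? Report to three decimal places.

The capital share is 0.221.

gY = gA + α·gK + (1−α)·gL, so gY − gA − gL = α(gK − gL).
4.4 − 0.34 − 3.21 = α × (7.06 − 3.21).
0.85 = 3.85 α, so α = 0.22078.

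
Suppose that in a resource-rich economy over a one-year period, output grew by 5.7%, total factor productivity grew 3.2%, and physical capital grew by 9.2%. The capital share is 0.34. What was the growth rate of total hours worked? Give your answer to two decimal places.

-0.95%

Labor's share = 1 − 0.34 = 0.66.
gY = gA + 0.34×9.2 + 0.66×g.
0.66×g = 5.7 − 3.2 − 3.128 = -0.628.
g = -0.628 / 0.66 = -0.9515%.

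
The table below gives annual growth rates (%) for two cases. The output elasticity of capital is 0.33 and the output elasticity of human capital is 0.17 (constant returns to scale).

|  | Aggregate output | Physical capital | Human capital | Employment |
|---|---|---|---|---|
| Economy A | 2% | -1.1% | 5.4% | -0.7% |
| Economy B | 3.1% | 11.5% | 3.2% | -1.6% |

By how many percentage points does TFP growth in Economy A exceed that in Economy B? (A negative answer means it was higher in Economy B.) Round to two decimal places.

Labor's share = 1 − 0.33 − 0.17 = 0.5.
Economy A: TFP = 2 + 0.363 − 0.918 + 0.35 = 1.795%.
Economy B: TFP = 3.1 − 3.795 − 0.544 + 0.8 = -0.439%.
Difference = 1.795 − (-0.439) = 2.234 pp.

2.23 percentage points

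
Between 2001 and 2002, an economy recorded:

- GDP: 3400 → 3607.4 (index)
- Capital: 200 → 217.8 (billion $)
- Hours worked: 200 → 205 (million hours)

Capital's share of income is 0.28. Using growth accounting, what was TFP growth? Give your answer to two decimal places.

TFP growth was 1.81%.

GDP growth = (3607.4 − 3400) / 3400 = 6.1%.
Capital growth = (217.8 − 200) / 200 = 8.9%.
Hours worked growth = (205 − 200) / 200 = 2.5%.
Labor's share = 1 − 0.28 = 0.72.
Capital: 0.28 × 8.9 = 2.492 pp.
Hours worked: 0.72 × 2.5 = 1.8 pp.
TFP growth = 6.1 − 4.292 = 1.808%.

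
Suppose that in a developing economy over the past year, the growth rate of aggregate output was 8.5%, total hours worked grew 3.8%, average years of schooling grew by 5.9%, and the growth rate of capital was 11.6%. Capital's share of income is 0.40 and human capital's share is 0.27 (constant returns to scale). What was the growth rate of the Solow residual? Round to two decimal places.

Labor's share = 1 − 0.4 − 0.27 = 0.33.
Capital: 0.4 × 11.6 = 4.64 pp.
Average years of schooling: 0.27 × 5.9 = 1.593 pp.
Total hours worked: 0.33 × 3.8 = 1.254 pp.
TFP growth = 8.5 − 7.487 = 1.013%.

1.01%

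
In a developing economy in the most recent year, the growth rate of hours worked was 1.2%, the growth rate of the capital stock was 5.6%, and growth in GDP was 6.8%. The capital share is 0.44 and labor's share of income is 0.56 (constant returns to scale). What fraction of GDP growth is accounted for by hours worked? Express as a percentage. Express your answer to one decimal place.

Labor's share = 1 − 0.44 = 0.56.
Hours worked contributed 0.56 × 1.2 = 0.672 pp.
Share of growth = 0.672 / 6.8 × 100 = 9.882%.

Hours worked accounted for 9.9% of growth.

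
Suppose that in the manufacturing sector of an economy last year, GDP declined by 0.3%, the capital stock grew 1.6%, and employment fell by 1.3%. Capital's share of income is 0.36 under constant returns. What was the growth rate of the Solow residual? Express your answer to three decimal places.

Labor's share = 1 − 0.36 = 0.64.
The capital stock: 0.36 × 1.6 = 0.576 pp.
Employment: 0.64 × (-1.3) = -0.832 pp.
TFP growth = -0.3 + 0.256 = -0.044%.

-0.044%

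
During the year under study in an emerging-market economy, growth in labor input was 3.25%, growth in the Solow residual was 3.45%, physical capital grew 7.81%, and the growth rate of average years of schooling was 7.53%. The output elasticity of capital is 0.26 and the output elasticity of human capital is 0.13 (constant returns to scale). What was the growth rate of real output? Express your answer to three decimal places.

Real output growth was 8.442%.

Labor's share = 1 − 0.26 − 0.13 = 0.61.
Physical capital: 0.26 × 7.81 = 2.0306 pp.
Average years of schooling: 0.13 × 7.53 = 0.9789 pp.
Labor input: 0.61 × 3.25 = 1.9825 pp.
Output growth = 3.45 + 4.992 = 8.442%.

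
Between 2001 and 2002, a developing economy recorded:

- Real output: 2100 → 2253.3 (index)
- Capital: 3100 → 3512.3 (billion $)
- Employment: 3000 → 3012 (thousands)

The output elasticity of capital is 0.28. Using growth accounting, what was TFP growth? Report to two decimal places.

Real output growth = (2253.3 − 2100) / 2100 = 7.3%.
Capital growth = (3512.3 − 3100) / 3100 = 13.3%.
Employment growth = (3012 − 3000) / 3000 = 0.4%.
Labor's share = 1 − 0.28 = 0.72.
Capital: 0.28 × 13.3 = 3.724 pp.
Employment: 0.72 × 0.4 = 0.288 pp.
TFP growth = 7.3 − 4.012 = 3.288%.

3.29%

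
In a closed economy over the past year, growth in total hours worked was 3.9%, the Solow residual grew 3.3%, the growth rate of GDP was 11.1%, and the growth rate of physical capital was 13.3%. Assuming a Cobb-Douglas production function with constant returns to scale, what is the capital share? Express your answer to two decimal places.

The capital share is 0.41.

gY = gA + α·gK + (1−α)·gL, so gY − gA − gL = α(gK − gL).
11.1 − 3.3 − 3.9 = α × (13.3 − 3.9).
3.9 = 9.4 α, so α = 0.4149.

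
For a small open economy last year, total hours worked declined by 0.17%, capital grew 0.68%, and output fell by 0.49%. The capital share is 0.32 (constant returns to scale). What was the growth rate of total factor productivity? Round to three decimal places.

-0.592%

Labor's share = 1 − 0.32 = 0.68.
Capital: 0.32 × 0.68 = 0.2176 pp.
Total hours worked: 0.68 × (-0.17) = -0.1156 pp.
TFP growth = -0.49 − 0.102 = -0.592%.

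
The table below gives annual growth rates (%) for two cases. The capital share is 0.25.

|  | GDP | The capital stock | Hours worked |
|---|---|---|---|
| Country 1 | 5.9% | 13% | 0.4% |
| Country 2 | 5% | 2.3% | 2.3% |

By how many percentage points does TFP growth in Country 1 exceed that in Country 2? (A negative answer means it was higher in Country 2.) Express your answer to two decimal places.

Labor's share = 1 − 0.25 = 0.75.
Country 1: TFP = 5.9 − 3.25 − 0.3 = 2.35%.
Country 2: TFP = 5 − 0.575 − 1.725 = 2.7%.
Difference = 2.35 − (2.7) = -0.35 pp.

-0.35 percentage points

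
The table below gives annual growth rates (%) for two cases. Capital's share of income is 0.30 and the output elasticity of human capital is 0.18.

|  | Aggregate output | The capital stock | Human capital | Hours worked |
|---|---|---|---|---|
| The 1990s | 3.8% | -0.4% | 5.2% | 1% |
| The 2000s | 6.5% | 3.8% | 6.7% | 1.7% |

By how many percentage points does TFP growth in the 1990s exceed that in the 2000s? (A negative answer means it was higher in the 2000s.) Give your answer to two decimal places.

Labor's share = 1 − 0.3 − 0.18 = 0.52.
The 1990s: TFP = 3.8 + 0.12 − 0.936 − 0.52 = 2.464%.
The 2000s: TFP = 6.5 − 1.14 − 1.206 − 0.884 = 3.27%.
Difference = 2.464 − (3.27) = -0.806 pp.

-0.81 percentage points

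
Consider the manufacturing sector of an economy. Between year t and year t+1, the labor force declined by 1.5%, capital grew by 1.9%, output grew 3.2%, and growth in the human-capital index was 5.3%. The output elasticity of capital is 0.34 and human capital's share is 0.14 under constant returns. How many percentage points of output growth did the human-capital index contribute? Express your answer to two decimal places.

Contribution = share × growth = 0.14 × 5.3 = 0.742 pp.

0.74 percentage points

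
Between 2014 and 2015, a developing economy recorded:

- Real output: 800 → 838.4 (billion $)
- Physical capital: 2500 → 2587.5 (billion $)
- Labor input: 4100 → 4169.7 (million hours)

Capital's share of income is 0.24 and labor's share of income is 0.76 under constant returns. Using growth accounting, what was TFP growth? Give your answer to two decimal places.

Real output growth = (838.4 − 800) / 800 = 4.8%.
Physical capital growth = (2587.5 − 2500) / 2500 = 3.5%.
Labor input growth = (4169.7 − 4100) / 4100 = 1.7%.
Labor's share = 1 − 0.24 = 0.76.
Physical capital: 0.24 × 3.5 = 0.84 pp.
Labor input: 0.76 × 1.7 = 1.292 pp.
TFP growth = 4.8 − 2.132 = 2.668%.

TFP growth was 2.67%.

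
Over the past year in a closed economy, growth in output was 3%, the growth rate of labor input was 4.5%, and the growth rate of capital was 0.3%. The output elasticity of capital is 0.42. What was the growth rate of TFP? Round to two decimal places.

TFP growth was 0.26%.

Labor's share = 1 − 0.42 = 0.58.
Capital: 0.42 × 0.3 = 0.126 pp.
Labor input: 0.58 × 4.5 = 2.61 pp.
TFP growth = 3 − 2.736 = 0.264%.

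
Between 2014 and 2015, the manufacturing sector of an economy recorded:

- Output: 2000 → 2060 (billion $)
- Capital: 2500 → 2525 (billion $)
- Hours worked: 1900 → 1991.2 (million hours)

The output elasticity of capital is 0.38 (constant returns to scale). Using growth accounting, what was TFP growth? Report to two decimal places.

Output growth = (2060 − 2000) / 2000 = 3%.
Capital growth = (2525 − 2500) / 2500 = 1%.
Hours worked growth = (1991.2 − 1900) / 1900 = 4.8%.
Labor's share = 1 − 0.38 = 0.62.
Capital: 0.38 × 1 = 0.38 pp.
Hours worked: 0.62 × 4.8 = 2.976 pp.
TFP growth = 3 − 3.356 = -0.356%.

-0.36%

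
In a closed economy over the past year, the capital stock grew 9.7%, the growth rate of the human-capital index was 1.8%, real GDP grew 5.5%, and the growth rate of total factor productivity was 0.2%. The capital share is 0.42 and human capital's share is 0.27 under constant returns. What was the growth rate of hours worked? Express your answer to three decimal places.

Labor's share = 1 − 0.42 − 0.27 = 0.31.
gY = gA + 0.42×9.7 + 0.27×1.8 + 0.31×g.
0.31×g = 5.5 − 0.2 − 4.56 = 0.74.
g = 0.74 / 0.31 = 2.3871%.

Hours worked growth was 2.387%.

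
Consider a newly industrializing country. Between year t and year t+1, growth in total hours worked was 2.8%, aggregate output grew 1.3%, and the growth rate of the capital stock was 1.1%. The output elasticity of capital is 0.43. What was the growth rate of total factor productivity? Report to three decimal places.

Labor's share = 1 − 0.43 = 0.57.
The capital stock: 0.43 × 1.1 = 0.473 pp.
Total hours worked: 0.57 × 2.8 = 1.596 pp.
TFP growth = 1.3 − 2.069 = -0.769%.

-0.769%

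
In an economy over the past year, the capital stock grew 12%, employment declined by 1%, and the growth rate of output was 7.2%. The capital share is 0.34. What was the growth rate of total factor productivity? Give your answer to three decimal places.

Total factor productivity grew 3.780%.

Labor's share = 1 − 0.34 = 0.66.
The capital stock: 0.34 × 12 = 4.08 pp.
Employment: 0.66 × (-1) = -0.66 pp.
TFP growth = 7.2 − 3.42 = 3.78%.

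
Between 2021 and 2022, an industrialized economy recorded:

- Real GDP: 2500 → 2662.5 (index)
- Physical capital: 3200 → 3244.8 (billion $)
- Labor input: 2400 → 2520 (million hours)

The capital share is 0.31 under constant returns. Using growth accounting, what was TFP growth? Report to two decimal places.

2.62%

Real GDP growth = (2662.5 − 2500) / 2500 = 6.5%.
Physical capital growth = (3244.8 − 3200) / 3200 = 1.4%.
Labor input growth = (2520 − 2400) / 2400 = 5%.
Labor's share = 1 − 0.31 = 0.69.
Physical capital: 0.31 × 1.4 = 0.434 pp.
Labor input: 0.69 × 5 = 3.45 pp.
TFP growth = 6.5 − 3.884 = 2.616%.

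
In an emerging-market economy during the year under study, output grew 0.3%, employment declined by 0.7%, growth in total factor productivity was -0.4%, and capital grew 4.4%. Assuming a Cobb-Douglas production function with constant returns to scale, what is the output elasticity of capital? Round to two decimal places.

0.27

gY = gA + α·gK + (1−α)·gL, so gY − gA − gL = α(gK − gL).
0.3 + 0.4 + 0.7 = α × (4.4 − (-0.7)).
1.4 = 5.1 α, so α = 0.2745.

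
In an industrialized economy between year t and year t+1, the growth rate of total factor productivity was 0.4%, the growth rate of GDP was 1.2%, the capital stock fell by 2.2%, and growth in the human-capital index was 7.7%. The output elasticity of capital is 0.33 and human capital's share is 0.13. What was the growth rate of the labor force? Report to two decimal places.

Labor's share = 1 − 0.33 − 0.13 = 0.54.
gY = gA + 0.33×(-2.2) + 0.13×7.7 + 0.54×g.
0.54×g = 1.2 − 0.4 − 0.275 = 0.525.
g = 0.525 / 0.54 = 0.9722%.

0.97%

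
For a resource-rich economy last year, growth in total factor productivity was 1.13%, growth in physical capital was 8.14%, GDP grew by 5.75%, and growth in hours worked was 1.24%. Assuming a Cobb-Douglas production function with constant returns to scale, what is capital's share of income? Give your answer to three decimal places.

0.490

gY = gA + α·gK + (1−α)·gL, so gY − gA − gL = α(gK − gL).
5.75 − 1.13 − 1.24 = α × (8.14 − 1.24).
3.38 = 6.9 α, so α = 0.48986.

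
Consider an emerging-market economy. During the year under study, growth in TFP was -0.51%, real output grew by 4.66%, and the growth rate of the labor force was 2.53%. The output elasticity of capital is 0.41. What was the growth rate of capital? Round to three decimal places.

Labor's share = 1 − 0.41 = 0.59.
gY = gA + 0.59×2.53 + 0.41×g.
0.41×g = 4.66 + 0.51 − 1.4927 = 3.6773.
g = 3.6773 / 0.41 = 8.96902%.

8.969%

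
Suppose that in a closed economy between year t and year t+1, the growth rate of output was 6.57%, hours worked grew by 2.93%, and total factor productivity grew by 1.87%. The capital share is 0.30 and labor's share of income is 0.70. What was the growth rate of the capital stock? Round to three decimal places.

8.830%

Labor's share = 1 − 0.3 = 0.7.
gY = gA + 0.7×2.93 + 0.3×g.
0.3×g = 6.57 − 1.87 − 2.051 = 2.649.
g = 2.649 / 0.3 = 8.83%.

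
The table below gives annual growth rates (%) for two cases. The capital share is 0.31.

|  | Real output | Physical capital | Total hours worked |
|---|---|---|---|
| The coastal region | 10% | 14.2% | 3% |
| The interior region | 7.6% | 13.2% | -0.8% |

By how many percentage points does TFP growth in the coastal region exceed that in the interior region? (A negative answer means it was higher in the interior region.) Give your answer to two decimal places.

Labor's share = 1 − 0.31 = 0.69.
The coastal region: TFP = 10 − 4.402 − 2.07 = 3.528%.
The interior region: TFP = 7.6 − 4.092 + 0.552 = 4.06%.
Difference = 3.528 − (4.06) = -0.532 pp.

-0.53 percentage points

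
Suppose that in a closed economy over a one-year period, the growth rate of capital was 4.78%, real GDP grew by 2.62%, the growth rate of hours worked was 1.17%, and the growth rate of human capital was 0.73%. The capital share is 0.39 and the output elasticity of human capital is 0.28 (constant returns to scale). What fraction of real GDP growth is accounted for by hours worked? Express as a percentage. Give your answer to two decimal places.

Labor's share = 1 − 0.39 − 0.28 = 0.33.
Hours worked contributed 0.33 × 1.17 = 0.3861 pp.
Share of growth = 0.3861 / 2.62 × 100 = 14.7366%.

Hours worked accounted for 14.74% of growth.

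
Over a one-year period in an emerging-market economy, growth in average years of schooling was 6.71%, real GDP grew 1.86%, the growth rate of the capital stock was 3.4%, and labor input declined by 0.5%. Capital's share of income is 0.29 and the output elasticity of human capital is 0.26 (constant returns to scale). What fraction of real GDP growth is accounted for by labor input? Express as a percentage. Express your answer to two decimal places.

Labor's share = 1 − 0.29 − 0.26 = 0.45.
Labor input contributed 0.45 × (-0.5) = -0.225 pp.
Share of growth = -0.225 / 1.86 × 100 = -12.0968%.

Labor input accounted for -12.10% of growth.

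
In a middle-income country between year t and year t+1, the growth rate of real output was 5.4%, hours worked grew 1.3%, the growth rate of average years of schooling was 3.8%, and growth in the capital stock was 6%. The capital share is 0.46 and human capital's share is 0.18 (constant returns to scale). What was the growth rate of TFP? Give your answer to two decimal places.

1.49%

Labor's share = 1 − 0.46 − 0.18 = 0.36.
The capital stock: 0.46 × 6 = 2.76 pp.
Average years of schooling: 0.18 × 3.8 = 0.684 pp.
Hours worked: 0.36 × 1.3 = 0.468 pp.
TFP growth = 5.4 − 3.912 = 1.488%.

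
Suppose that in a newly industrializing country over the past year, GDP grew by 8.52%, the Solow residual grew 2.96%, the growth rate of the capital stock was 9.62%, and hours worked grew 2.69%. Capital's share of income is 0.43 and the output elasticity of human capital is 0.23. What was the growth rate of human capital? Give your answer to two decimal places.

Labor's share = 1 − 0.43 − 0.23 = 0.34.
gY = gA + 0.43×9.62 + 0.34×2.69 + 0.23×g.
0.23×g = 8.52 − 2.96 − 5.0512 = 0.5088.
g = 0.5088 / 0.23 = 2.2122%.

Human capital grew 2.21%.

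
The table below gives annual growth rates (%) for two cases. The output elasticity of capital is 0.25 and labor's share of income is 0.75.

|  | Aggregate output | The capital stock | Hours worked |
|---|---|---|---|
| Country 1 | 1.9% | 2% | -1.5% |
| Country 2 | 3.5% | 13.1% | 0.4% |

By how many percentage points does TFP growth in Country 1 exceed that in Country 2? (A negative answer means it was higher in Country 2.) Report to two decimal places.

Labor's share = 1 − 0.25 = 0.75.
Country 1: TFP = 1.9 − 0.5 + 1.125 = 2.525%.
Country 2: TFP = 3.5 − 3.275 − 0.3 = -0.075%.
Difference = 2.525 − (-0.075) = 2.6 pp.

2.60 percentage points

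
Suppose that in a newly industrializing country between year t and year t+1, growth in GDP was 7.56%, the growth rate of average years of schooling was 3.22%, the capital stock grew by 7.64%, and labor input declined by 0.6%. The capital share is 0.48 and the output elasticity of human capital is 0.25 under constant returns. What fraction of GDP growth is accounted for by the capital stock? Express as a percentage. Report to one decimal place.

The capital stock accounted for 48.5% of growth.

The capital stock contributed 0.48 × 7.64 = 3.6672 pp.
Share of growth = 3.6672 / 7.56 × 100 = 48.508%.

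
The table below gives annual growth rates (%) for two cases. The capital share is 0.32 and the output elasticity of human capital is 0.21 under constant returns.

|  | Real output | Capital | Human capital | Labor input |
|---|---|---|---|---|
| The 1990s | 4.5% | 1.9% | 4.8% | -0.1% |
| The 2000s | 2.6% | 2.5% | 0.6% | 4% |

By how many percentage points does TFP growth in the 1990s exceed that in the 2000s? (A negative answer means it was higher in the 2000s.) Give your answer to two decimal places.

3.14 percentage points

Labor's share = 1 − 0.32 − 0.21 = 0.47.
The 1990s: TFP = 4.5 − 0.608 − 1.008 + 0.047 = 2.931%.
The 2000s: TFP = 2.6 − 0.8 − 0.126 − 1.88 = -0.206%.
Difference = 2.931 − (-0.206) = 3.137 pp.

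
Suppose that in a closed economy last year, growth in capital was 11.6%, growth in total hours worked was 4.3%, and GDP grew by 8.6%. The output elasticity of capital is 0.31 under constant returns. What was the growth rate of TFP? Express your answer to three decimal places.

Labor's share = 1 − 0.31 = 0.69.
Capital: 0.31 × 11.6 = 3.596 pp.
Total hours worked: 0.69 × 4.3 = 2.967 pp.
TFP growth = 8.6 − 6.563 = 2.037%.

TFP growth was 2.037%.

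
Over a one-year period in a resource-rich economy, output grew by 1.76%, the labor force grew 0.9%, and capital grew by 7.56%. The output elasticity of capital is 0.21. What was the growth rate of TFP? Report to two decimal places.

-0.54%

Labor's share = 1 − 0.21 = 0.79.
Capital: 0.21 × 7.56 = 1.5876 pp.
The labor force: 0.79 × 0.9 = 0.711 pp.
TFP growth = 1.76 − 2.2986 = -0.5386%.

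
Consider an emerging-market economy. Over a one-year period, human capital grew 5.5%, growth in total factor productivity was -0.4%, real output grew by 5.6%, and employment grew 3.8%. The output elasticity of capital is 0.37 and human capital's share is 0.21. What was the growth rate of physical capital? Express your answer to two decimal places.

8.78%

Labor's share = 1 − 0.37 − 0.21 = 0.42.
gY = gA + 0.21×5.5 + 0.42×3.8 + 0.37×g.
0.37×g = 5.6 + 0.4 − 2.751 = 3.249.
g = 3.249 / 0.37 = 8.7811%.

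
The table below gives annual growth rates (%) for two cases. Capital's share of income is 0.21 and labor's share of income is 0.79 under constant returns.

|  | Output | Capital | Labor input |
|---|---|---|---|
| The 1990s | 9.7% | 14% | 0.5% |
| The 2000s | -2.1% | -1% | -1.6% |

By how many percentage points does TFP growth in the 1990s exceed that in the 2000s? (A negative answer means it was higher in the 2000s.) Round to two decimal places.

6.99 percentage points

Labor's share = 1 − 0.21 = 0.79.
The 1990s: TFP = 9.7 − 2.94 − 0.395 = 6.365%.
The 2000s: TFP = -2.1 + 0.21 + 1.264 = -0.626%.
Difference = 6.365 − (-0.626) = 6.991 pp.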